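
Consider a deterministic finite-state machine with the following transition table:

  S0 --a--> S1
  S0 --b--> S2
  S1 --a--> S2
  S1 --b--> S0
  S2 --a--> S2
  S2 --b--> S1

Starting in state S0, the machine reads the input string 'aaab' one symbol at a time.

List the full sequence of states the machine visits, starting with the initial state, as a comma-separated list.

Start: S0
  read 'a': S0 --a--> S1
  read 'a': S1 --a--> S2
  read 'a': S2 --a--> S2
  read 'b': S2 --b--> S1

Answer: S0, S1, S2, S2, S1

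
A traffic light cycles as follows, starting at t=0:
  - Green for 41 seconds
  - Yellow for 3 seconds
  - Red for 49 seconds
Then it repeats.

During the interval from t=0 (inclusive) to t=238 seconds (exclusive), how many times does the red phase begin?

Answer: 3

Derivation:
Cycle = 41+3+49 = 93s
red phase starts at t = k*93 + 44 for k=0,1,2,...
Need k*93+44 < 238 → k < 2.086
k ∈ {0, ..., 2} → 3 starts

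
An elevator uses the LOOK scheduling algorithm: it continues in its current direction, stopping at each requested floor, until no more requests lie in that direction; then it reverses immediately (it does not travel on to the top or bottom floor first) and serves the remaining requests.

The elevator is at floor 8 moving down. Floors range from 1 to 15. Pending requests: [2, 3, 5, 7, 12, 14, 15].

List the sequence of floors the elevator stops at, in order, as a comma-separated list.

Current: 8, moving DOWN
Serve below first (descending): [7, 5, 3, 2]
Then reverse, serve above (ascending): [12, 14, 15]

Answer: 7, 5, 3, 2, 12, 14, 15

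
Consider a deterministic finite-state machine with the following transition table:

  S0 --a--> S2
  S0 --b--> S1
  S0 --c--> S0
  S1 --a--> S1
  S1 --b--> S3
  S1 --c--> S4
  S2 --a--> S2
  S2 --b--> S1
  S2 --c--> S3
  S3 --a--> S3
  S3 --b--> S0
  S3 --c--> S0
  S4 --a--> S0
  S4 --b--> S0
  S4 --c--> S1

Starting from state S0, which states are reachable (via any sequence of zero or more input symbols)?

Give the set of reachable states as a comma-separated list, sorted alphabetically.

Answer: S0, S1, S2, S3, S4

Derivation:
BFS from S0:
  visit S0: S0--a-->S2 (new), S0--b-->S1 (new), S0--c-->S0 (seen)
  visit S2: S2--a-->S2 (seen), S2--b-->S1 (seen), S2--c-->S3 (new)
  visit S1: S1--a-->S1 (seen), S1--b-->S3 (seen), S1--c-->S4 (new)
  visit S3: S3--a-->S3 (seen), S3--b-->S0 (seen), S3--c-->S0 (seen)
  visit S4: S4--a-->S0 (seen), S4--b-->S0 (seen), S4--c-->S1 (seen)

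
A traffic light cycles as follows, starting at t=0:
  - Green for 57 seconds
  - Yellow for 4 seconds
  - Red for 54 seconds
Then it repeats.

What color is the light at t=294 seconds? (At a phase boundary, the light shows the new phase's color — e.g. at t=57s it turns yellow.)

Answer: red

Derivation:
Cycle length = 57 + 4 + 54 = 115s
t = 294, phase_t = 294 mod 115 = 64
64 >= 61 → RED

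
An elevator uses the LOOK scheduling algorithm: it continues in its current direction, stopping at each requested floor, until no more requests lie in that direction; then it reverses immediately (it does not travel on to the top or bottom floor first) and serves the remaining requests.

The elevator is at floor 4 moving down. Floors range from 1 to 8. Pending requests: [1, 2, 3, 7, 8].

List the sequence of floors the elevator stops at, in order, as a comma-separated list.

Current: 4, moving DOWN
Serve below first (descending): [3, 2, 1]
Then reverse, serve above (ascending): [7, 8]

Answer: 3, 2, 1, 7, 8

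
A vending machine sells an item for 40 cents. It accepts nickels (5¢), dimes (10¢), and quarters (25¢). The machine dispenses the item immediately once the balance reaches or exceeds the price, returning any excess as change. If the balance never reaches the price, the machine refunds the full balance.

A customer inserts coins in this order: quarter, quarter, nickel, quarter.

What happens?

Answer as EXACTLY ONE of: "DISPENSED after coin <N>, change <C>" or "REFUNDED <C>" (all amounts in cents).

Answer: DISPENSED after coin 2, change 10

Derivation:
Price: 40¢
Coin 1 (quarter, 25¢): balance = 25¢
Coin 2 (quarter, 25¢): balance = 50¢
  → balance >= price → DISPENSE, change = 50 - 40 = 10¢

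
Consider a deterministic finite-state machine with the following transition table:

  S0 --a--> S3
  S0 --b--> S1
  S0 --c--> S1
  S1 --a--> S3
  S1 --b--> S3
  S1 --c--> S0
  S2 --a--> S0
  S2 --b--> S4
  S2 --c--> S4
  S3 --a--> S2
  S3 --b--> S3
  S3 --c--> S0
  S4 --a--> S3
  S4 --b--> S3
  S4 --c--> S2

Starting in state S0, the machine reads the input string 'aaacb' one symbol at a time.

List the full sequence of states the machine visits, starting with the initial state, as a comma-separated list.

Answer: S0, S3, S2, S0, S1, S3

Derivation:
Start: S0
  read 'a': S0 --a--> S3
  read 'a': S3 --a--> S2
  read 'a': S2 --a--> S0
  read 'c': S0 --c--> S1
  read 'b': S1 --b--> S3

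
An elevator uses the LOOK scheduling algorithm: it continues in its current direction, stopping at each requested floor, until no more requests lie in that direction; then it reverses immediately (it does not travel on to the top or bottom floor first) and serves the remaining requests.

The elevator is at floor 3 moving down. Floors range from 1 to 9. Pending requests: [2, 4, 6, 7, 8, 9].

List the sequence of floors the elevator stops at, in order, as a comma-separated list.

Current: 3, moving DOWN
Serve below first (descending): [2]
Then reverse, serve above (ascending): [4, 6, 7, 8, 9]

Answer: 2, 4, 6, 7, 8, 9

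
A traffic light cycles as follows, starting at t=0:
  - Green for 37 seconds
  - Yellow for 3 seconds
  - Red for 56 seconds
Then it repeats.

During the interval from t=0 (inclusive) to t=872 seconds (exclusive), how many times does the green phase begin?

Cycle = 37+3+56 = 96s
green phase starts at t = k*96 + 0 for k=0,1,2,...
Need k*96+0 < 872 → k < 9.083
k ∈ {0, ..., 9} → 10 starts

Answer: 10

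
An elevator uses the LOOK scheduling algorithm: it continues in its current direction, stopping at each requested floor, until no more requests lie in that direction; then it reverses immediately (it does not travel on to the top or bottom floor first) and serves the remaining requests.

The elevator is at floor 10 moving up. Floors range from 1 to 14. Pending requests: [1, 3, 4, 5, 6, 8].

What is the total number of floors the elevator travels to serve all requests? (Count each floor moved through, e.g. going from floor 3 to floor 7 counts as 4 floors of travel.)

Answer: 9

Derivation:
Start at floor 10 moving up, LOOK stop order: [8, 6, 5, 4, 3, 1]
  10 → 8: |8-10| = 2, total = 2
  8 → 6: |6-8| = 2, total = 4
  6 → 5: |5-6| = 1, total = 5
  5 → 4: |4-5| = 1, total = 6
  4 → 3: |3-4| = 1, total = 7
  3 → 1: |1-3| = 2, total = 9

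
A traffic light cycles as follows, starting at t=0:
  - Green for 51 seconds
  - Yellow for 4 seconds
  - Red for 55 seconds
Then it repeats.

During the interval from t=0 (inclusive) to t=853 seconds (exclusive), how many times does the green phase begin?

Answer: 8

Derivation:
Cycle = 51+4+55 = 110s
green phase starts at t = k*110 + 0 for k=0,1,2,...
Need k*110+0 < 853 → k < 7.755
k ∈ {0, ..., 7} → 8 starts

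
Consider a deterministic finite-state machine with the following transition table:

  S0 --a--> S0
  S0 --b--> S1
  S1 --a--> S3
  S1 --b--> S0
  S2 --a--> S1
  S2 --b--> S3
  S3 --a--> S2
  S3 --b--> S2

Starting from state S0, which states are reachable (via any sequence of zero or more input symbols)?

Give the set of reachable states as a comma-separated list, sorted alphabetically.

BFS from S0:
  visit S0: S0--a-->S0 (seen), S0--b-->S1 (new)
  visit S1: S1--a-->S3 (new), S1--b-->S0 (seen)
  visit S3: S3--a-->S2 (new), S3--b-->S2 (seen)
  visit S2: S2--a-->S1 (seen), S2--b-->S3 (seen)

Answer: S0, S1, S2, S3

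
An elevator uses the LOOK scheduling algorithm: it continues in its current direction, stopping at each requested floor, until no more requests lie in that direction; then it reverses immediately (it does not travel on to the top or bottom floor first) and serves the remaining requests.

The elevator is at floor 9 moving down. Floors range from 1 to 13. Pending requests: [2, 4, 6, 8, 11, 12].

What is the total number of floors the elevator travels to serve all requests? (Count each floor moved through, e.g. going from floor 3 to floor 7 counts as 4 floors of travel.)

Answer: 17

Derivation:
Start at floor 9 moving down, LOOK stop order: [8, 6, 4, 2, 11, 12]
  9 → 8: |8-9| = 1, total = 1
  8 → 6: |6-8| = 2, total = 3
  6 → 4: |4-6| = 2, total = 5
  4 → 2: |2-4| = 2, total = 7
  2 → 11: |11-2| = 9, total = 16
  11 → 12: |12-11| = 1, total = 17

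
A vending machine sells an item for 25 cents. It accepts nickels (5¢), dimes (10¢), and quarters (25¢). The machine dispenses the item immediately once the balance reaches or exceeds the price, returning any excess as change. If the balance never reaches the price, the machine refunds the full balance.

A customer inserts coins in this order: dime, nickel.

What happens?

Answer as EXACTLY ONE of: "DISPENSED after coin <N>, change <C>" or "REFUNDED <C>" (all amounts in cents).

Price: 25¢
Coin 1 (dime, 10¢): balance = 10¢
Coin 2 (nickel, 5¢): balance = 15¢
All coins inserted, balance 15¢ < price 25¢ → REFUND 15¢

Answer: REFUNDED 15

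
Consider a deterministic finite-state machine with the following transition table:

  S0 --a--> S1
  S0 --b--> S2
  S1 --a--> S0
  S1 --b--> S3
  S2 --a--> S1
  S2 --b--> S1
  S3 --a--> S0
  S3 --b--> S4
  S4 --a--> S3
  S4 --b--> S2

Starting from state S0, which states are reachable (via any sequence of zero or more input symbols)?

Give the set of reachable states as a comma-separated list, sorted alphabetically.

BFS from S0:
  visit S0: S0--a-->S1 (new), S0--b-->S2 (new)
  visit S1: S1--a-->S0 (seen), S1--b-->S3 (new)
  visit S2: S2--a-->S1 (seen), S2--b-->S1 (seen)
  visit S3: S3--a-->S0 (seen), S3--b-->S4 (new)
  visit S4: S4--a-->S3 (seen), S4--b-->S2 (seen)

Answer: S0, S1, S2, S3, S4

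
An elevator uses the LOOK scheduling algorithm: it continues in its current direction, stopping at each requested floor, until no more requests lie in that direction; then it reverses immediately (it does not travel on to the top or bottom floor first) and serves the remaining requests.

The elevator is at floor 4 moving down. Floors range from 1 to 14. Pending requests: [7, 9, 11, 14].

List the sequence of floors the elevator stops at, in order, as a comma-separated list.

Current: 4, moving DOWN
Serve below first (descending): []
Then reverse, serve above (ascending): [7, 9, 11, 14]

Answer: 7, 9, 11, 14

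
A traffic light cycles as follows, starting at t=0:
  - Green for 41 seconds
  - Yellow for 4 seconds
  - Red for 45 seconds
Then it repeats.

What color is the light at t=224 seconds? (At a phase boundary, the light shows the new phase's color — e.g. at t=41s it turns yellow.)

Cycle length = 41 + 4 + 45 = 90s
t = 224, phase_t = 224 mod 90 = 44
41 <= 44 < 45 (yellow end) → YELLOW

Answer: yellow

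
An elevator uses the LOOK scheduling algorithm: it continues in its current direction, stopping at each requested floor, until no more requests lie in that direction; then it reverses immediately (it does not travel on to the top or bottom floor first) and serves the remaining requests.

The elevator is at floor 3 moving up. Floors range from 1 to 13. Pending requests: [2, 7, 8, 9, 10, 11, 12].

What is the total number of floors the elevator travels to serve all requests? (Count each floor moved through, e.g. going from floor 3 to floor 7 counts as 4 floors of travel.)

Start at floor 3 moving up, LOOK stop order: [7, 8, 9, 10, 11, 12, 2]
  3 → 7: |7-3| = 4, total = 4
  7 → 8: |8-7| = 1, total = 5
  8 → 9: |9-8| = 1, total = 6
  9 → 10: |10-9| = 1, total = 7
  10 → 11: |11-10| = 1, total = 8
  11 → 12: |12-11| = 1, total = 9
  12 → 2: |2-12| = 10, total = 19

Answer: 19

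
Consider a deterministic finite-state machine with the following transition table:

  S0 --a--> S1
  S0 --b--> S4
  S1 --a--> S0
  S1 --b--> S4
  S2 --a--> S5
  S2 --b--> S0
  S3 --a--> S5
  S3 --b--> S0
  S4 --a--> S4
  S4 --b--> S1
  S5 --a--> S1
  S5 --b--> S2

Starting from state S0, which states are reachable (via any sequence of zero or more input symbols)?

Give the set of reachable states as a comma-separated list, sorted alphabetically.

Answer: S0, S1, S4

Derivation:
BFS from S0:
  visit S0: S0--a-->S1 (new), S0--b-->S4 (new)
  visit S1: S1--a-->S0 (seen), S1--b-->S4 (seen)
  visit S4: S4--a-->S4 (seen), S4--b-->S1 (seen)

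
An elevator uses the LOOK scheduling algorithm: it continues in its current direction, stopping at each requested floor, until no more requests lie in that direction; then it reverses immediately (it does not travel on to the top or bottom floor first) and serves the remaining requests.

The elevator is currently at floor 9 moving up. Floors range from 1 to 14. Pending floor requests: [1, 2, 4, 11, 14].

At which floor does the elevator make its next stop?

Current floor: 9, direction: up
Requests above: [11, 14]
Requests below: [1, 2, 4]
Moving up and requests lie above → nearest above is min([11, 14]) = 11

Answer: 11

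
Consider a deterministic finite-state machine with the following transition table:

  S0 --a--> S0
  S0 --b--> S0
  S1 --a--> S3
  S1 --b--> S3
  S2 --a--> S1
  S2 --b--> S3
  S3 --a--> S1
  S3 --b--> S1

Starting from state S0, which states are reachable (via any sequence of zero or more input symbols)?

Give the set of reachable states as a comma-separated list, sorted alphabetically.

BFS from S0:
  visit S0: S0--a-->S0 (seen), S0--b-->S0 (seen)

Answer: S0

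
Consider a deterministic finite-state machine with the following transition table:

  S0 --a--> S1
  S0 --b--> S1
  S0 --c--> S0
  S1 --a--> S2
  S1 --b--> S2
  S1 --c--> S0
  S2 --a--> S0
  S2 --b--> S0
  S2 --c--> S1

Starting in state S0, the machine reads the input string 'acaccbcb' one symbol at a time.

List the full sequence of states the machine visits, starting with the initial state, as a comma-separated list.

Answer: S0, S1, S0, S1, S0, S0, S1, S0, S1

Derivation:
Start: S0
  read 'a': S0 --a--> S1
  read 'c': S1 --c--> S0
  read 'a': S0 --a--> S1
  read 'c': S1 --c--> S0
  read 'c': S0 --c--> S0
  read 'b': S0 --b--> S1
  read 'c': S1 --c--> S0
  read 'b': S0 --b--> S1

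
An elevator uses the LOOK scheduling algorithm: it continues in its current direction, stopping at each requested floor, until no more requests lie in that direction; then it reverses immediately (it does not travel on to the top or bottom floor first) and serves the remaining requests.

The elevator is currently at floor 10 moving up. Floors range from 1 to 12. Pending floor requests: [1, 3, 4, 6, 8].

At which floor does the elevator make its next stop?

Current floor: 10, direction: up
Requests above: []
Requests below: [1, 3, 4, 6, 8]
Moving up but no requests above → reverse; nearest below is max([1, 3, 4, 6, 8]) = 8

Answer: 8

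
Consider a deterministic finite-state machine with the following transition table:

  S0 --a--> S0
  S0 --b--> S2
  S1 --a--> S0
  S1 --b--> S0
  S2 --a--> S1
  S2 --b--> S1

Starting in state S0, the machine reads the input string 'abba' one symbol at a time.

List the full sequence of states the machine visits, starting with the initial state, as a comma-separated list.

Start: S0
  read 'a': S0 --a--> S0
  read 'b': S0 --b--> S2
  read 'b': S2 --b--> S1
  read 'a': S1 --a--> S0

Answer: S0, S0, S2, S1, S0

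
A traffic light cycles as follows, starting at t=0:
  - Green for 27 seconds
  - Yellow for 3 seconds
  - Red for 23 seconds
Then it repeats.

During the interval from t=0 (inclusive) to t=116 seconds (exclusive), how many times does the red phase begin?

Answer: 2

Derivation:
Cycle = 27+3+23 = 53s
red phase starts at t = k*53 + 30 for k=0,1,2,...
Need k*53+30 < 116 → k < 1.623
k ∈ {0, ..., 1} → 2 starts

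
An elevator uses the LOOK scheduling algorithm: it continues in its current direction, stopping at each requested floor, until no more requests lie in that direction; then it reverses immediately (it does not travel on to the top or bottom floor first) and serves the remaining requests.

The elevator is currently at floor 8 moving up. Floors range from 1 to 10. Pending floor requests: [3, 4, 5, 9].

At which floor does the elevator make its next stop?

Current floor: 8, direction: up
Requests above: [9]
Requests below: [3, 4, 5]
Moving up and requests lie above → nearest above is min([9]) = 9

Answer: 9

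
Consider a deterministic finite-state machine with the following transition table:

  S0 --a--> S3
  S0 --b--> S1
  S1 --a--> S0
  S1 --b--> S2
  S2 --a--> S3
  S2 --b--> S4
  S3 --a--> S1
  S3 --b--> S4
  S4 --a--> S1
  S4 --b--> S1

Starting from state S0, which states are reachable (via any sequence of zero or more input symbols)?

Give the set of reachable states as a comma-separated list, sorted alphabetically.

Answer: S0, S1, S2, S3, S4

Derivation:
BFS from S0:
  visit S0: S0--a-->S3 (new), S0--b-->S1 (new)
  visit S3: S3--a-->S1 (seen), S3--b-->S4 (new)
  visit S1: S1--a-->S0 (seen), S1--b-->S2 (new)
  visit S4: S4--a-->S1 (seen), S4--b-->S1 (seen)
  visit S2: S2--a-->S3 (seen), S2--b-->S4 (seen)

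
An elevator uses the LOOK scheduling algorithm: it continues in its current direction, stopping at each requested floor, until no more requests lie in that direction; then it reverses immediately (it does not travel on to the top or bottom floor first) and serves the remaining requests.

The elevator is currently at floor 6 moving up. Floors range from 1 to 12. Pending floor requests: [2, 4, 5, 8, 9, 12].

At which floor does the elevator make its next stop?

Current floor: 6, direction: up
Requests above: [8, 9, 12]
Requests below: [2, 4, 5]
Moving up and requests lie above → nearest above is min([8, 9, 12]) = 8

Answer: 8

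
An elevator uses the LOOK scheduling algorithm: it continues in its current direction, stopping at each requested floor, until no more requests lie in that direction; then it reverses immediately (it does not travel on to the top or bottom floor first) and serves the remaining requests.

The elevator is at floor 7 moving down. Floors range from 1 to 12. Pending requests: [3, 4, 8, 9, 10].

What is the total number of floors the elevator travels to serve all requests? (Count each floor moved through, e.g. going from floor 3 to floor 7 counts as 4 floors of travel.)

Answer: 11

Derivation:
Start at floor 7 moving down, LOOK stop order: [4, 3, 8, 9, 10]
  7 → 4: |4-7| = 3, total = 3
  4 → 3: |3-4| = 1, total = 4
  3 → 8: |8-3| = 5, total = 9
  8 → 9: |9-8| = 1, total = 10
  9 → 10: |10-9| = 1, total = 11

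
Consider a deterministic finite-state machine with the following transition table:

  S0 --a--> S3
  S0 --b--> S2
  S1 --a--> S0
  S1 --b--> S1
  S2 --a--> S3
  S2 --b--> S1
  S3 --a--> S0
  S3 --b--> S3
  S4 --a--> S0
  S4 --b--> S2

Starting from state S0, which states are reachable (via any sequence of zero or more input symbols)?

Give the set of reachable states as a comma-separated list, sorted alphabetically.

Answer: S0, S1, S2, S3

Derivation:
BFS from S0:
  visit S0: S0--a-->S3 (new), S0--b-->S2 (new)
  visit S3: S3--a-->S0 (seen), S3--b-->S3 (seen)
  visit S2: S2--a-->S3 (seen), S2--b-->S1 (new)
  visit S1: S1--a-->S0 (seen), S1--b-->S1 (seen)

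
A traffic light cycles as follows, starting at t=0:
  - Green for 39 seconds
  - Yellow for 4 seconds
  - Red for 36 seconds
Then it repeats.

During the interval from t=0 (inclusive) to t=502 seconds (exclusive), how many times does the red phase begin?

Answer: 6

Derivation:
Cycle = 39+4+36 = 79s
red phase starts at t = k*79 + 43 for k=0,1,2,...
Need k*79+43 < 502 → k < 5.810
k ∈ {0, ..., 5} → 6 starts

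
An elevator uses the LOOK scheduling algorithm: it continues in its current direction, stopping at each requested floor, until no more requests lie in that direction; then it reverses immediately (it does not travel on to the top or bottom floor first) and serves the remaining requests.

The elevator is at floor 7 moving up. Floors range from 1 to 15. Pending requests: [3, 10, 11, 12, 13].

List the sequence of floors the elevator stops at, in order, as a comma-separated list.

Answer: 10, 11, 12, 13, 3

Derivation:
Current: 7, moving UP
Serve above first (ascending): [10, 11, 12, 13]
Then reverse, serve below (descending): [3]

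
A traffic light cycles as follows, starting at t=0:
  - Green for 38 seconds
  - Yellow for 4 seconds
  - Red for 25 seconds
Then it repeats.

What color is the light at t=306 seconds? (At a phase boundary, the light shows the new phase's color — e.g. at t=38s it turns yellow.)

Cycle length = 38 + 4 + 25 = 67s
t = 306, phase_t = 306 mod 67 = 38
38 <= 38 < 42 (yellow end) → YELLOW

Answer: yellow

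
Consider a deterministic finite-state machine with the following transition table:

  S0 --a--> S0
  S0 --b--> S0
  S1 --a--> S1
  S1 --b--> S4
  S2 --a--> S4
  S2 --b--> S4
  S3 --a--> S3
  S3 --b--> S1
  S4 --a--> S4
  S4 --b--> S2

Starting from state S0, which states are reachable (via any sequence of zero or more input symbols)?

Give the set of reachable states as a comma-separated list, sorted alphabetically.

Answer: S0

Derivation:
BFS from S0:
  visit S0: S0--a-->S0 (seen), S0--b-->S0 (seen)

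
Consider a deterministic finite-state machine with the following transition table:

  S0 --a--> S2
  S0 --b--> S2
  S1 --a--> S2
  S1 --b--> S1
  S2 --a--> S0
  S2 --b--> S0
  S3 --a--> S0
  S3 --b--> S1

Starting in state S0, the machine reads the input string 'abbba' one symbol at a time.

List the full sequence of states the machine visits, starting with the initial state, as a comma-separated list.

Answer: S0, S2, S0, S2, S0, S2

Derivation:
Start: S0
  read 'a': S0 --a--> S2
  read 'b': S2 --b--> S0
  read 'b': S0 --b--> S2
  read 'b': S2 --b--> S0
  read 'a': S0 --a--> S2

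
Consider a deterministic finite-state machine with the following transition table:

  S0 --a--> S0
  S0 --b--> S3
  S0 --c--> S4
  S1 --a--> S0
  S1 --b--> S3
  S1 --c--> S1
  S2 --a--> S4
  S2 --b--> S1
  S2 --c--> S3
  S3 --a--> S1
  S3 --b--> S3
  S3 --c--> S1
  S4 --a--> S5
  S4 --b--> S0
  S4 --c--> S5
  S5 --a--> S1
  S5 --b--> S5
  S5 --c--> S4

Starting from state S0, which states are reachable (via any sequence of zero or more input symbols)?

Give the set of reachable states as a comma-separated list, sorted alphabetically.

Answer: S0, S1, S3, S4, S5

Derivation:
BFS from S0:
  visit S0: S0--a-->S0 (seen), S0--b-->S3 (new), S0--c-->S4 (new)
  visit S3: S3--a-->S1 (new), S3--b-->S3 (seen), S3--c-->S1 (seen)
  visit S4: S4--a-->S5 (new), S4--b-->S0 (seen), S4--c-->S5 (seen)
  visit S1: S1--a-->S0 (seen), S1--b-->S3 (seen), S1--c-->S1 (seen)
  visit S5: S5--a-->S1 (seen), S5--b-->S5 (seen), S5--c-->S4 (seen)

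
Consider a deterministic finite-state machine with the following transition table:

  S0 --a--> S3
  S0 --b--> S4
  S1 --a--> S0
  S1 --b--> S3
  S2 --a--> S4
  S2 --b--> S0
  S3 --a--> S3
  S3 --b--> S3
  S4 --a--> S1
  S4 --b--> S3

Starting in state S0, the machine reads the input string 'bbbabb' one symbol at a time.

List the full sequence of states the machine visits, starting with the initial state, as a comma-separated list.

Answer: S0, S4, S3, S3, S3, S3, S3

Derivation:
Start: S0
  read 'b': S0 --b--> S4
  read 'b': S4 --b--> S3
  read 'b': S3 --b--> S3
  read 'a': S3 --a--> S3
  read 'b': S3 --b--> S3
  read 'b': S3 --b--> S3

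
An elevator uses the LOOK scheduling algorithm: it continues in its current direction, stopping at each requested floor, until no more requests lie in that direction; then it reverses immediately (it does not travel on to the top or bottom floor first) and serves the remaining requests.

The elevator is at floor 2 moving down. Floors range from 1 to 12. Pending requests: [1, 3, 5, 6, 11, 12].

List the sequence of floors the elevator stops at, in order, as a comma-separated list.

Current: 2, moving DOWN
Serve below first (descending): [1]
Then reverse, serve above (ascending): [3, 5, 6, 11, 12]

Answer: 1, 3, 5, 6, 11, 12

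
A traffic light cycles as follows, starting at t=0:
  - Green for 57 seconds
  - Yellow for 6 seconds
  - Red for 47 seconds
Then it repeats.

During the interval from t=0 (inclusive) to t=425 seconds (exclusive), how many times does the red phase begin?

Cycle = 57+6+47 = 110s
red phase starts at t = k*110 + 63 for k=0,1,2,...
Need k*110+63 < 425 → k < 3.291
k ∈ {0, ..., 3} → 4 starts

Answer: 4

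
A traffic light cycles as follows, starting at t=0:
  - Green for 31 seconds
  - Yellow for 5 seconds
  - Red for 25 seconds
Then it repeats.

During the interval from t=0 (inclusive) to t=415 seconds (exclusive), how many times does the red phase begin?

Cycle = 31+5+25 = 61s
red phase starts at t = k*61 + 36 for k=0,1,2,...
Need k*61+36 < 415 → k < 6.213
k ∈ {0, ..., 6} → 7 starts

Answer: 7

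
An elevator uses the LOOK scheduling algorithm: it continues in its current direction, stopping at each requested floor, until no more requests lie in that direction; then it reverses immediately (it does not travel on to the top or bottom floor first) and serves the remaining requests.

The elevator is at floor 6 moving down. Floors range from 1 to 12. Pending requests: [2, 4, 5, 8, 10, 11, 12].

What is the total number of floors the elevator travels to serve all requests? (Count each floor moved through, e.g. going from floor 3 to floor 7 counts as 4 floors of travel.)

Answer: 14

Derivation:
Start at floor 6 moving down, LOOK stop order: [5, 4, 2, 8, 10, 11, 12]
  6 → 5: |5-6| = 1, total = 1
  5 → 4: |4-5| = 1, total = 2
  4 → 2: |2-4| = 2, total = 4
  2 → 8: |8-2| = 6, total = 10
  8 → 10: |10-8| = 2, total = 12
  10 → 11: |11-10| = 1, total = 13
  11 → 12: |12-11| = 1, total = 14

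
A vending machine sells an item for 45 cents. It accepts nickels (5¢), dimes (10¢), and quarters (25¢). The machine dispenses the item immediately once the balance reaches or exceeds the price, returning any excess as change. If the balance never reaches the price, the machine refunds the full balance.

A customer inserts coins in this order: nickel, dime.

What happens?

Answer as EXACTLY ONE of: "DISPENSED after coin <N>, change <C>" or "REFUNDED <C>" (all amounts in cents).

Answer: REFUNDED 15

Derivation:
Price: 45¢
Coin 1 (nickel, 5¢): balance = 5¢
Coin 2 (dime, 10¢): balance = 15¢
All coins inserted, balance 15¢ < price 45¢ → REFUND 15¢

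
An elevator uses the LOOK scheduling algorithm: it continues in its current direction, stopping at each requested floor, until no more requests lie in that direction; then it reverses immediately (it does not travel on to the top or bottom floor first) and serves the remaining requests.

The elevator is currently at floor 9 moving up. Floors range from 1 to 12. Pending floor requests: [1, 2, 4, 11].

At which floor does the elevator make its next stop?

Current floor: 9, direction: up
Requests above: [11]
Requests below: [1, 2, 4]
Moving up and requests lie above → nearest above is min([11]) = 11

Answer: 11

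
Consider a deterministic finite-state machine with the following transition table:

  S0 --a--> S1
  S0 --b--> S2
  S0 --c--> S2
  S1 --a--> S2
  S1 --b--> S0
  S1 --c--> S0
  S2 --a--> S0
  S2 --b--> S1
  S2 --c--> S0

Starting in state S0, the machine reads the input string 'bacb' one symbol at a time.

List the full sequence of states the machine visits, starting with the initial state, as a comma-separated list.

Start: S0
  read 'b': S0 --b--> S2
  read 'a': S2 --a--> S0
  read 'c': S0 --c--> S2
  read 'b': S2 --b--> S1

Answer: S0, S2, S0, S2, S1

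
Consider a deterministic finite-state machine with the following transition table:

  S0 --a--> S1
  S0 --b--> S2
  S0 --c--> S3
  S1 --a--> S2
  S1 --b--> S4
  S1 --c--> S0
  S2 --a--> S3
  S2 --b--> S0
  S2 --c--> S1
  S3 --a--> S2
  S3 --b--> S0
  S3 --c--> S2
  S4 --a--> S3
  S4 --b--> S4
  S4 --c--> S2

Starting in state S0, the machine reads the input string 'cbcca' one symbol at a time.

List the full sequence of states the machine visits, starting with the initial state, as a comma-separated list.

Start: S0
  read 'c': S0 --c--> S3
  read 'b': S3 --b--> S0
  read 'c': S0 --c--> S3
  read 'c': S3 --c--> S2
  read 'a': S2 --a--> S3

Answer: S0, S3, S0, S3, S2, S3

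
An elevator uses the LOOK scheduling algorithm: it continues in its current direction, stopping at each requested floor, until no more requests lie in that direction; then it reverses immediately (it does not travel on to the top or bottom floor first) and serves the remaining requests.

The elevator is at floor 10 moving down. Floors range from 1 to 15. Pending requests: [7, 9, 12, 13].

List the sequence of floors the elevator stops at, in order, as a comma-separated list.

Answer: 9, 7, 12, 13

Derivation:
Current: 10, moving DOWN
Serve below first (descending): [9, 7]
Then reverse, serve above (ascending): [12, 13]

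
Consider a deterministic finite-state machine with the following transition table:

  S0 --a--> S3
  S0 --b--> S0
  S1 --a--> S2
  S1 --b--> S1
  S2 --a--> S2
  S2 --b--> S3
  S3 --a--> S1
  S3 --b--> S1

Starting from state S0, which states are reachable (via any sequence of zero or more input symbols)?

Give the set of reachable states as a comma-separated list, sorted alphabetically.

Answer: S0, S1, S2, S3

Derivation:
BFS from S0:
  visit S0: S0--a-->S3 (new), S0--b-->S0 (seen)
  visit S3: S3--a-->S1 (new), S3--b-->S1 (seen)
  visit S1: S1--a-->S2 (new), S1--b-->S1 (seen)
  visit S2: S2--a-->S2 (seen), S2--b-->S3 (seen)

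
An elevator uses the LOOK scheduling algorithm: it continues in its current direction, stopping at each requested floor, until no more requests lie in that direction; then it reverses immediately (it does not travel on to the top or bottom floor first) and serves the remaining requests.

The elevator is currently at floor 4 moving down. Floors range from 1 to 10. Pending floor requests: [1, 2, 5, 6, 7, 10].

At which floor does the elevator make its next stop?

Current floor: 4, direction: down
Requests above: [5, 6, 7, 10]
Requests below: [1, 2]
Moving down and requests lie below → nearest below is max([1, 2]) = 2

Answer: 2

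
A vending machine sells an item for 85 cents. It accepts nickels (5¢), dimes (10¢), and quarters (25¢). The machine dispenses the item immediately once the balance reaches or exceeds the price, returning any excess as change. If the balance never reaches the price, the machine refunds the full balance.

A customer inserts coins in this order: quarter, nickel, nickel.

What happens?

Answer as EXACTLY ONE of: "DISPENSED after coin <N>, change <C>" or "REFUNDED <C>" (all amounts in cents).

Answer: REFUNDED 35

Derivation:
Price: 85¢
Coin 1 (quarter, 25¢): balance = 25¢
Coin 2 (nickel, 5¢): balance = 30¢
Coin 3 (nickel, 5¢): balance = 35¢
All coins inserted, balance 35¢ < price 85¢ → REFUND 35¢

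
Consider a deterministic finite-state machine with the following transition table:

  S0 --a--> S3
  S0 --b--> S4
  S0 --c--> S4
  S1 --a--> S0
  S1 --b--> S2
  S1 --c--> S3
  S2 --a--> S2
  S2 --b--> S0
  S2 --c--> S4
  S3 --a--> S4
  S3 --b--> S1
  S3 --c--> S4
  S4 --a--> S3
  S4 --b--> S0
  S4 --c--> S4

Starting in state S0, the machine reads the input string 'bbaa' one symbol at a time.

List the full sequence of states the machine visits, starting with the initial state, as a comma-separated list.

Answer: S0, S4, S0, S3, S4

Derivation:
Start: S0
  read 'b': S0 --b--> S4
  read 'b': S4 --b--> S0
  read 'a': S0 --a--> S3
  read 'a': S3 --a--> S4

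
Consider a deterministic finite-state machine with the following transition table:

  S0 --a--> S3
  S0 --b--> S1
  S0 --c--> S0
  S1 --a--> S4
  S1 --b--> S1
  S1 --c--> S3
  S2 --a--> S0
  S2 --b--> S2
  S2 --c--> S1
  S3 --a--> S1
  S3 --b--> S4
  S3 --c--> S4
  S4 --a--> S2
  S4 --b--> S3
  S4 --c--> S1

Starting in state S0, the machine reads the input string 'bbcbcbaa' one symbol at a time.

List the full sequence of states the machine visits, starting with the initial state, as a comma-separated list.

Answer: S0, S1, S1, S3, S4, S1, S1, S4, S2

Derivation:
Start: S0
  read 'b': S0 --b--> S1
  read 'b': S1 --b--> S1
  read 'c': S1 --c--> S3
  read 'b': S3 --b--> S4
  read 'c': S4 --c--> S1
  read 'b': S1 --b--> S1
  read 'a': S1 --a--> S4
  read 'a': S4 --a--> S2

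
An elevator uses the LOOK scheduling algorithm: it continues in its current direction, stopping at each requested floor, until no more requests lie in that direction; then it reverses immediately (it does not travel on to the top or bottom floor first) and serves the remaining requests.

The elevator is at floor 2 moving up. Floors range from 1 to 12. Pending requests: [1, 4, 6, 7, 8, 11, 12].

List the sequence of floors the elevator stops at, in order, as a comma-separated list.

Answer: 4, 6, 7, 8, 11, 12, 1

Derivation:
Current: 2, moving UP
Serve above first (ascending): [4, 6, 7, 8, 11, 12]
Then reverse, serve below (descending): [1]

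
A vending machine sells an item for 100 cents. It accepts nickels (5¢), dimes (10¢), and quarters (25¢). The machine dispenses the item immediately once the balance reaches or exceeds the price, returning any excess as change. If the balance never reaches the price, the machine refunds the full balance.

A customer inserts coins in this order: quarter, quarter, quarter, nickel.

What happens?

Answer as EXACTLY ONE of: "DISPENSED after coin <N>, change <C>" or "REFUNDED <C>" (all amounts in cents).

Answer: REFUNDED 80

Derivation:
Price: 100¢
Coin 1 (quarter, 25¢): balance = 25¢
Coin 2 (quarter, 25¢): balance = 50¢
Coin 3 (quarter, 25¢): balance = 75¢
Coin 4 (nickel, 5¢): balance = 80¢
All coins inserted, balance 80¢ < price 100¢ → REFUND 80¢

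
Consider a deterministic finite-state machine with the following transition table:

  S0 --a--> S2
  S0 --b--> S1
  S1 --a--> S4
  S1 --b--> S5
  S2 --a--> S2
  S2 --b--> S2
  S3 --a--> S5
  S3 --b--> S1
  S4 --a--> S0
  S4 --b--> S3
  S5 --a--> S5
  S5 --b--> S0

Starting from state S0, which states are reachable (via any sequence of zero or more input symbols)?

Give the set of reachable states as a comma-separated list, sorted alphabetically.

Answer: S0, S1, S2, S3, S4, S5

Derivation:
BFS from S0:
  visit S0: S0--a-->S2 (new), S0--b-->S1 (new)
  visit S2: S2--a-->S2 (seen), S2--b-->S2 (seen)
  visit S1: S1--a-->S4 (new), S1--b-->S5 (new)
  visit S4: S4--a-->S0 (seen), S4--b-->S3 (new)
  visit S5: S5--a-->S5 (seen), S5--b-->S0 (seen)
  visit S3: S3--a-->S5 (seen), S3--b-->S1 (seen)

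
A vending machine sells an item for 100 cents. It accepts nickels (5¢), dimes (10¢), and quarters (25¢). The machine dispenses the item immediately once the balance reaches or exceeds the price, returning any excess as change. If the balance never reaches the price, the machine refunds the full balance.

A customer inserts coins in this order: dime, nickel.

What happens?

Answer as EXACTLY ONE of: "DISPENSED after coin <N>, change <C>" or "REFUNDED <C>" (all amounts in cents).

Answer: REFUNDED 15

Derivation:
Price: 100¢
Coin 1 (dime, 10¢): balance = 10¢
Coin 2 (nickel, 5¢): balance = 15¢
All coins inserted, balance 15¢ < price 100¢ → REFUND 15¢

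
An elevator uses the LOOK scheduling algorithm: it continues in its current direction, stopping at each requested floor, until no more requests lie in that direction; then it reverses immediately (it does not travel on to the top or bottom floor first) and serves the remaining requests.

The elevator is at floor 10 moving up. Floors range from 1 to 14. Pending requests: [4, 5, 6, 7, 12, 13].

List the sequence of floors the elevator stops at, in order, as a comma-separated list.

Answer: 12, 13, 7, 6, 5, 4

Derivation:
Current: 10, moving UP
Serve above first (ascending): [12, 13]
Then reverse, serve below (descending): [7, 6, 5, 4]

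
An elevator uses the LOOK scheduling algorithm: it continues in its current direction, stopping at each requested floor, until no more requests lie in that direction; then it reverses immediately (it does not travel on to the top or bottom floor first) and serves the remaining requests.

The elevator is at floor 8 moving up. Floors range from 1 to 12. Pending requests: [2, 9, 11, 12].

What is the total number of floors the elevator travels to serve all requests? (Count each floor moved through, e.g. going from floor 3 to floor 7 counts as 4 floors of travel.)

Answer: 14

Derivation:
Start at floor 8 moving up, LOOK stop order: [9, 11, 12, 2]
  8 → 9: |9-8| = 1, total = 1
  9 → 11: |11-9| = 2, total = 3
  11 → 12: |12-11| = 1, total = 4
  12 → 2: |2-12| = 10, total = 14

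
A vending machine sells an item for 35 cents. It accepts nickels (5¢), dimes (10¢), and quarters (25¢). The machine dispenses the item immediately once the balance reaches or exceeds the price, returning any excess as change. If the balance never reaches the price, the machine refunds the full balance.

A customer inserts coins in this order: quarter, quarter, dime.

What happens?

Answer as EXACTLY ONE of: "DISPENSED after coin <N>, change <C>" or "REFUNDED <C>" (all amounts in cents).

Price: 35¢
Coin 1 (quarter, 25¢): balance = 25¢
Coin 2 (quarter, 25¢): balance = 50¢
  → balance >= price → DISPENSE, change = 50 - 35 = 15¢

Answer: DISPENSED after coin 2, change 15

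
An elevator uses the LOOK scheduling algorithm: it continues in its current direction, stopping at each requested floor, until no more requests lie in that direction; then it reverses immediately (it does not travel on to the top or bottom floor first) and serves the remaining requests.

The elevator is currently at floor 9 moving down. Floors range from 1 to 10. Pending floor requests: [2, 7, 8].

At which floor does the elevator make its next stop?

Answer: 8

Derivation:
Current floor: 9, direction: down
Requests above: []
Requests below: [2, 7, 8]
Moving down and requests lie below → nearest below is max([2, 7, 8]) = 8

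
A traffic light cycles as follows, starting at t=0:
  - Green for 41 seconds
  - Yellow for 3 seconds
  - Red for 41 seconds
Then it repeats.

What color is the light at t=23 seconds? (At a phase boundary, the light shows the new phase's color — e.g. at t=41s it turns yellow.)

Cycle length = 41 + 3 + 41 = 85s
t = 23, phase_t = 23 mod 85 = 23
23 < 41 (green end) → GREEN

Answer: green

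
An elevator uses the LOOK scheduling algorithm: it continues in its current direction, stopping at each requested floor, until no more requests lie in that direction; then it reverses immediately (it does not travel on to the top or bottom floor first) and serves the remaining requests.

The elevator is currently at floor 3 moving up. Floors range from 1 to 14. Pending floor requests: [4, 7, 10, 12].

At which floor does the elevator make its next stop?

Answer: 4

Derivation:
Current floor: 3, direction: up
Requests above: [4, 7, 10, 12]
Requests below: []
Moving up and requests lie above → nearest above is min([4, 7, 10, 12]) = 4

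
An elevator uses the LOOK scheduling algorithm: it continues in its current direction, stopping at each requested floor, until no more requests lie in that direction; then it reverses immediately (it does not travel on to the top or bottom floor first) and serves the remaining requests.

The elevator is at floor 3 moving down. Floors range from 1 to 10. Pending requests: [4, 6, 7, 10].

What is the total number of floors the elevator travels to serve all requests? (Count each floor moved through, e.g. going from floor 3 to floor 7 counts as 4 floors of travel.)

Answer: 7

Derivation:
Start at floor 3 moving down, LOOK stop order: [4, 6, 7, 10]
  3 → 4: |4-3| = 1, total = 1
  4 → 6: |6-4| = 2, total = 3
  6 → 7: |7-6| = 1, total = 4
  7 → 10: |10-7| = 3, total = 7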